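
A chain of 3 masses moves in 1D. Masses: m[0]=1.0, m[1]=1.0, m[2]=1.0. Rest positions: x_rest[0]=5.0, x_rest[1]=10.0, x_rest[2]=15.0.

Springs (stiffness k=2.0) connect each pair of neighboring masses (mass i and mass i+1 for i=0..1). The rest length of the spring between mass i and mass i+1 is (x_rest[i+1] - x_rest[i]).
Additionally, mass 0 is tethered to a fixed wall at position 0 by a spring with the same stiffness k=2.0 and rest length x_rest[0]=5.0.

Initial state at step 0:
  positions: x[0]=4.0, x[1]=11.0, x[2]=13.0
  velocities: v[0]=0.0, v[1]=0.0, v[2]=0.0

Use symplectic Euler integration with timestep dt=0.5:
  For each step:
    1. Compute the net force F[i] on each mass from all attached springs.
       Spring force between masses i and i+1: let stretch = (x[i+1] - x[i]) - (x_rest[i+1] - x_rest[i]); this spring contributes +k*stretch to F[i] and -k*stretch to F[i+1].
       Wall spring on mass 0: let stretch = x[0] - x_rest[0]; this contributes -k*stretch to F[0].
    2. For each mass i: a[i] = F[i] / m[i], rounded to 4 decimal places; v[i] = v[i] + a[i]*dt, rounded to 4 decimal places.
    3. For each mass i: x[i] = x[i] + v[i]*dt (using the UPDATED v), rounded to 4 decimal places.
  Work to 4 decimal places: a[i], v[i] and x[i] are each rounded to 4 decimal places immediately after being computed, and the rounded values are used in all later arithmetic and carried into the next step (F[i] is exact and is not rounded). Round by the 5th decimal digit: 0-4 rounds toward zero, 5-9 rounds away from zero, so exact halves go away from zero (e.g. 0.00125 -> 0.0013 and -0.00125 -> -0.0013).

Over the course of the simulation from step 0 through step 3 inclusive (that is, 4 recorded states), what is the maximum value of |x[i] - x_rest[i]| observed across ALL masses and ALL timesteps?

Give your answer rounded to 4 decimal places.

Answer: 2.5000

Derivation:
Step 0: x=[4.0000 11.0000 13.0000] v=[0.0000 0.0000 0.0000]
Step 1: x=[5.5000 8.5000 14.5000] v=[3.0000 -5.0000 3.0000]
Step 2: x=[5.7500 7.5000 15.5000] v=[0.5000 -2.0000 2.0000]
Step 3: x=[4.0000 9.6250 15.0000] v=[-3.5000 4.2500 -1.0000]
Max displacement = 2.5000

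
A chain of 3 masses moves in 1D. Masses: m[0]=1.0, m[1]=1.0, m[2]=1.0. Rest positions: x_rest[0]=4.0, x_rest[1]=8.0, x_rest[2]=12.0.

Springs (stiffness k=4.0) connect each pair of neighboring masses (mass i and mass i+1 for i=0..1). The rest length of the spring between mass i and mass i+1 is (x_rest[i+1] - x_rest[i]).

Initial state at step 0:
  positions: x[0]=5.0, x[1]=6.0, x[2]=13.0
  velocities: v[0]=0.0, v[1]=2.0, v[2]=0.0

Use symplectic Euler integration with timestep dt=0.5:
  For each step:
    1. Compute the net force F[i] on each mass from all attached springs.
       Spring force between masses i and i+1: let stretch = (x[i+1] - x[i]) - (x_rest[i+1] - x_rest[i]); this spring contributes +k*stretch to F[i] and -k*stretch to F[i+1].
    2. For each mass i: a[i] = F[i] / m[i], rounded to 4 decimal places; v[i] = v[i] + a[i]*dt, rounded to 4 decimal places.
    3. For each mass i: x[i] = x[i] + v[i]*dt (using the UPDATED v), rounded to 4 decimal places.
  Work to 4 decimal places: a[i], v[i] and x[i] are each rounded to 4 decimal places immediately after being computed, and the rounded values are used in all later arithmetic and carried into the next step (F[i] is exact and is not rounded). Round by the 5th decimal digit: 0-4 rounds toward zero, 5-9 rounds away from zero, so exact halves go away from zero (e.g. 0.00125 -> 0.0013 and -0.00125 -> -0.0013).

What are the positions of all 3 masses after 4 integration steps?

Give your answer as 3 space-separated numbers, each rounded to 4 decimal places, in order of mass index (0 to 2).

Answer: 3.0000 14.0000 11.0000

Derivation:
Step 0: x=[5.0000 6.0000 13.0000] v=[0.0000 2.0000 0.0000]
Step 1: x=[2.0000 13.0000 10.0000] v=[-6.0000 14.0000 -6.0000]
Step 2: x=[6.0000 6.0000 14.0000] v=[8.0000 -14.0000 8.0000]
Step 3: x=[6.0000 7.0000 14.0000] v=[0.0000 2.0000 0.0000]
Step 4: x=[3.0000 14.0000 11.0000] v=[-6.0000 14.0000 -6.0000]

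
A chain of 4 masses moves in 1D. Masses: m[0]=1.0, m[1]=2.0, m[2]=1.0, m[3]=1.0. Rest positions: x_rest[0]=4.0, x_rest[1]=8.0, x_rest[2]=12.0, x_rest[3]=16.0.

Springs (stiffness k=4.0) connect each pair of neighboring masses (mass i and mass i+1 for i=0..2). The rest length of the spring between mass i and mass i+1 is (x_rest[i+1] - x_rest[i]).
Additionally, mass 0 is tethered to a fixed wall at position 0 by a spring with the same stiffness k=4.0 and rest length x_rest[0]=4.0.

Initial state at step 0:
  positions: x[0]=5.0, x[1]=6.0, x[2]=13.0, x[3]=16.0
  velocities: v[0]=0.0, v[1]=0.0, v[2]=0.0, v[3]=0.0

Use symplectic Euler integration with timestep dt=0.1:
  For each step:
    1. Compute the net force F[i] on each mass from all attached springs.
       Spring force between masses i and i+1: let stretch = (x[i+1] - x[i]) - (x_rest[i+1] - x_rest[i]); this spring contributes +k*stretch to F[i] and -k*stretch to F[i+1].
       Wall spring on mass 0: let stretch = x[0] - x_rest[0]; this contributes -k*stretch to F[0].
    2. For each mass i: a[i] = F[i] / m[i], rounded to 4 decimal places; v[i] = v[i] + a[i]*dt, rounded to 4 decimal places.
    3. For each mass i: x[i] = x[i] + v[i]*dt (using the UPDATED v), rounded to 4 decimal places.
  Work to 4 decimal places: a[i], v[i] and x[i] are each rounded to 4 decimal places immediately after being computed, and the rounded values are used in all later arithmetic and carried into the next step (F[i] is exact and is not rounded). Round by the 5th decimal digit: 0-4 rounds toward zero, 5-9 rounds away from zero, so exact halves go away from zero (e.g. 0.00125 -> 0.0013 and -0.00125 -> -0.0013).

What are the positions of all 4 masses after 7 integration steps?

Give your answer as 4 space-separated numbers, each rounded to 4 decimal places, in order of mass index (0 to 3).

Answer: 2.3788 8.1769 10.4988 16.3192

Derivation:
Step 0: x=[5.0000 6.0000 13.0000 16.0000] v=[0.0000 0.0000 0.0000 0.0000]
Step 1: x=[4.8400 6.1200 12.8400 16.0400] v=[-1.6000 1.2000 -1.6000 0.4000]
Step 2: x=[4.5376 6.3488 12.5392 16.1120] v=[-3.0240 2.2880 -3.0080 0.7200]
Step 3: x=[4.1261 6.6652 12.1337 16.2011] v=[-4.1146 3.1638 -4.0550 0.8909]
Step 4: x=[3.6512 7.0402 11.6722 16.2875] v=[-4.7494 3.7497 -4.6154 0.8639]
Step 5: x=[3.1658 7.4400 11.2100 16.3493] v=[-4.8543 3.9983 -4.6221 0.6178]
Step 6: x=[2.7247 7.8298 10.8026 16.3655] v=[-4.4109 3.8975 -4.0744 0.1621]
Step 7: x=[2.3788 8.1769 10.4988 16.3192] v=[-3.4587 3.4710 -3.0384 -0.4631]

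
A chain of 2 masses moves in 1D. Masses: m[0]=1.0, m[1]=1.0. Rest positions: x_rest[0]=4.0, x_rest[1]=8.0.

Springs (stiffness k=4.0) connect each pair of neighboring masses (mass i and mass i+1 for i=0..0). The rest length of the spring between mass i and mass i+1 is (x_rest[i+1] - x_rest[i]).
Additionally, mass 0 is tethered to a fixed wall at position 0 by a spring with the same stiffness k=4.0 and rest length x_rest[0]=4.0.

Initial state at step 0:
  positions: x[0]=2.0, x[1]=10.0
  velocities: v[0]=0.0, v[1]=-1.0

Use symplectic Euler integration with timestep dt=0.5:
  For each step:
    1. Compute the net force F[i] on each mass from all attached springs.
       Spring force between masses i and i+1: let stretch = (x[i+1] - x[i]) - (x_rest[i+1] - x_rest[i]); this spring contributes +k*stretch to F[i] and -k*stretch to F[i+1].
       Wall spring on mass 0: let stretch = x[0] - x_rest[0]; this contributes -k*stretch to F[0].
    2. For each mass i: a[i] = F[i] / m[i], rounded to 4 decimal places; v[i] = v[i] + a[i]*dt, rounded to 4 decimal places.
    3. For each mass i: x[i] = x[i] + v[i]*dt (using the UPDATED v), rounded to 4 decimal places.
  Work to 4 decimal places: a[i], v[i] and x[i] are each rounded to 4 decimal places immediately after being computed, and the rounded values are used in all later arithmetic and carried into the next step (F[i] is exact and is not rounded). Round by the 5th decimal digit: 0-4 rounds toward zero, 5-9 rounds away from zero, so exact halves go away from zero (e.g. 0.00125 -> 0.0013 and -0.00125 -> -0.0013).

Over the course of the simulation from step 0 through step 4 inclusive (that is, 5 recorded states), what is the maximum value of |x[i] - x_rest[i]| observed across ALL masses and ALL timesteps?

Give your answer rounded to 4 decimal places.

Step 0: x=[2.0000 10.0000] v=[0.0000 -1.0000]
Step 1: x=[8.0000 5.5000] v=[12.0000 -9.0000]
Step 2: x=[3.5000 7.5000] v=[-9.0000 4.0000]
Step 3: x=[-0.5000 9.5000] v=[-8.0000 4.0000]
Step 4: x=[6.0000 5.5000] v=[13.0000 -8.0000]
Max displacement = 4.5000

Answer: 4.5000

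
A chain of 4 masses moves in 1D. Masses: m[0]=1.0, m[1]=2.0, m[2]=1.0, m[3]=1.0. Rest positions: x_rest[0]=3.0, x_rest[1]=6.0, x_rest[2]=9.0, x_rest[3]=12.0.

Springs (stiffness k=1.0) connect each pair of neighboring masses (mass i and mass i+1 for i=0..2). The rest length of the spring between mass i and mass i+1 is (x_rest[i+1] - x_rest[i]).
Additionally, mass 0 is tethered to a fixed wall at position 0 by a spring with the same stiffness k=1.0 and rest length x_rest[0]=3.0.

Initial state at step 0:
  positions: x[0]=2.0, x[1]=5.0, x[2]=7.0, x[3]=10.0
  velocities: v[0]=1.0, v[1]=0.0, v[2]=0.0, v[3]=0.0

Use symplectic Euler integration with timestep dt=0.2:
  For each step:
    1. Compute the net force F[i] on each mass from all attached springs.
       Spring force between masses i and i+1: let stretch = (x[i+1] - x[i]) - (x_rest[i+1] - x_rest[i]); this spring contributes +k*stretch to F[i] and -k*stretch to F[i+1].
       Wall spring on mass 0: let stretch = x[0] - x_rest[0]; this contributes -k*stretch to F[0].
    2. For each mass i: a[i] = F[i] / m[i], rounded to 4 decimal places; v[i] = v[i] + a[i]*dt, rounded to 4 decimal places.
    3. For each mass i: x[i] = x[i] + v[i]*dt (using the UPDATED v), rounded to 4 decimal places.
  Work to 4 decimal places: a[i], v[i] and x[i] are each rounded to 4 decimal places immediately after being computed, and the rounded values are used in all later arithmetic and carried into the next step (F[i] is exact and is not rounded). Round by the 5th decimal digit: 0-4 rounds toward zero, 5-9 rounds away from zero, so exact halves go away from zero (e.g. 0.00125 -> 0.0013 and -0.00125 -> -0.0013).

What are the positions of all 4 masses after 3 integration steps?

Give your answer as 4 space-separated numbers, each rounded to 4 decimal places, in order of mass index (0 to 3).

Step 0: x=[2.0000 5.0000 7.0000 10.0000] v=[1.0000 0.0000 0.0000 0.0000]
Step 1: x=[2.2400 4.9800 7.0400 10.0000] v=[1.2000 -0.1000 0.2000 0.0000]
Step 2: x=[2.5000 4.9464 7.1160 10.0016] v=[1.3000 -0.1680 0.3800 0.0080]
Step 3: x=[2.7579 4.9073 7.2206 10.0078] v=[1.2893 -0.1957 0.5232 0.0309]

Answer: 2.7579 4.9073 7.2206 10.0078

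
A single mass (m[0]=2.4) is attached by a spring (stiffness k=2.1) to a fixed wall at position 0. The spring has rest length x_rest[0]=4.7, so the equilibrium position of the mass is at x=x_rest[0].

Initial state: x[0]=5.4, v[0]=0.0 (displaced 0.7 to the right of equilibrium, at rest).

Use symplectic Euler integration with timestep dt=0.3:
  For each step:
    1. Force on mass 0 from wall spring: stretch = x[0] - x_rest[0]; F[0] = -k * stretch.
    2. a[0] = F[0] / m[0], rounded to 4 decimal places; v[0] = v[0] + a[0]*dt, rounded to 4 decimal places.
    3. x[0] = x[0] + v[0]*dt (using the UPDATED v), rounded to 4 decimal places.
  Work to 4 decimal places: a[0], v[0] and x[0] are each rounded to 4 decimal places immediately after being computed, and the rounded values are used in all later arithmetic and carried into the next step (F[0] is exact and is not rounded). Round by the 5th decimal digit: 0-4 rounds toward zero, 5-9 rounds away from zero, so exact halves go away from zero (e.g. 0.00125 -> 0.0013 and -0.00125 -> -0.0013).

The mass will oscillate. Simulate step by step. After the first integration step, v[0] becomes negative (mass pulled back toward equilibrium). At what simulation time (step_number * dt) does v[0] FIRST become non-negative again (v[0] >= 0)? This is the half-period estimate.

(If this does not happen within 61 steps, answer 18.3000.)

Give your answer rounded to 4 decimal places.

Answer: 3.6000

Derivation:
Step 0: x=[5.4000] v=[0.0000]
Step 1: x=[5.3449] v=[-0.1838]
Step 2: x=[5.2390] v=[-0.3531]
Step 3: x=[5.0906] v=[-0.4946]
Step 4: x=[4.9115] v=[-0.5971]
Step 5: x=[4.7157] v=[-0.6526]
Step 6: x=[4.5187] v=[-0.6567]
Step 7: x=[4.3360] v=[-0.6091]
Step 8: x=[4.1819] v=[-0.5136]
Step 9: x=[4.0686] v=[-0.3776]
Step 10: x=[4.0050] v=[-0.2119]
Step 11: x=[3.9962] v=[-0.0295]
Step 12: x=[4.0428] v=[0.1552]
First v>=0 after going negative at step 12, time=3.6000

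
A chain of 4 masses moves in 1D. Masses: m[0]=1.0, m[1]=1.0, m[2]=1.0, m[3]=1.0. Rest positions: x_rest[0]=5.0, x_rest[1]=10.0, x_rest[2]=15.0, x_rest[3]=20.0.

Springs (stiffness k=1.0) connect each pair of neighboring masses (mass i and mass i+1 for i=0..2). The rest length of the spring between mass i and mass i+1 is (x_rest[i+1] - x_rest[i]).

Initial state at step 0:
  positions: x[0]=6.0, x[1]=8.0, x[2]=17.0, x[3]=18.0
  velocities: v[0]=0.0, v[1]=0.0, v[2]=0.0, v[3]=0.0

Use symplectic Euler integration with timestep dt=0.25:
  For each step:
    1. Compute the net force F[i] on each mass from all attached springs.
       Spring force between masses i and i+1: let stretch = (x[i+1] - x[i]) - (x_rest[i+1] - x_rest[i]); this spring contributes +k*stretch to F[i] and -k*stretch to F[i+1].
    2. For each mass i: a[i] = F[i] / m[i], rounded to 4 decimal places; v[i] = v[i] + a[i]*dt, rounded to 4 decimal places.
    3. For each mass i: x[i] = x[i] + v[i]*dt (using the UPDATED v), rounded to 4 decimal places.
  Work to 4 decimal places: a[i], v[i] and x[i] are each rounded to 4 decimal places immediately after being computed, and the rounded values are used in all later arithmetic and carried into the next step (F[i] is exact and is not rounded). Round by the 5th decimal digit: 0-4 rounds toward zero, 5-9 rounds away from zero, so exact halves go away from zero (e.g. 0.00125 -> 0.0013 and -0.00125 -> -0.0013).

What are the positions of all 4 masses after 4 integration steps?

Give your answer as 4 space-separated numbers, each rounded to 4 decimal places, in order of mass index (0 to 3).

Answer: 4.6530 11.0543 13.4313 19.8615

Derivation:
Step 0: x=[6.0000 8.0000 17.0000 18.0000] v=[0.0000 0.0000 0.0000 0.0000]
Step 1: x=[5.8125 8.4375 16.5000 18.2500] v=[-0.7500 1.7500 -2.0000 1.0000]
Step 2: x=[5.4766 9.2149 15.6055 18.7031] v=[-1.3438 3.1094 -3.5781 1.8125]
Step 3: x=[5.0618 10.1580 14.5052 19.2751] v=[-1.6592 3.7725 -4.4014 2.2881]
Step 4: x=[4.6530 11.0543 13.4313 19.8615] v=[-1.6352 3.5853 -4.2957 2.3456]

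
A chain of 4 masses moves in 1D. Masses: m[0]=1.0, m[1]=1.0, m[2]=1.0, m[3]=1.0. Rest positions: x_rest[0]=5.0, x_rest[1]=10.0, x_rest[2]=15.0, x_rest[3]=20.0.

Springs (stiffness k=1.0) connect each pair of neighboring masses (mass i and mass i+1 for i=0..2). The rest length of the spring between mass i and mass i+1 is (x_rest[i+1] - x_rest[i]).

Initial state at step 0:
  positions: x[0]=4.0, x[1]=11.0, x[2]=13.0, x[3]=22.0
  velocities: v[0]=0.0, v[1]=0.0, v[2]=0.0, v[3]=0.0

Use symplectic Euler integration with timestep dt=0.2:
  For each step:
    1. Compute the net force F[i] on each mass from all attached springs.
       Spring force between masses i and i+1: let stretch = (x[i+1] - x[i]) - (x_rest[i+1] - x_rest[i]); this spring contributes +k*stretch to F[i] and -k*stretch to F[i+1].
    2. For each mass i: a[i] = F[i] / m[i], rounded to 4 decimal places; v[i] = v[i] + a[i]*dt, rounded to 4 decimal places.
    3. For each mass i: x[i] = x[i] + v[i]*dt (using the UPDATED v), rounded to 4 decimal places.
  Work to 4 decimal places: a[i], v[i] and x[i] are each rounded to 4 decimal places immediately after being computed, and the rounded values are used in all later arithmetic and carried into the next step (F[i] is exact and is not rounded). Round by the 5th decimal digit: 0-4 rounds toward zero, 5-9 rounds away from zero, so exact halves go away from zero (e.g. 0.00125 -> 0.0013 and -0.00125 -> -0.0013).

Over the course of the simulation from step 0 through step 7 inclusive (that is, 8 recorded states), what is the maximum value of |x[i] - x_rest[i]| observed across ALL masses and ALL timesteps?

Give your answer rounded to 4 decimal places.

Answer: 2.1229

Derivation:
Step 0: x=[4.0000 11.0000 13.0000 22.0000] v=[0.0000 0.0000 0.0000 0.0000]
Step 1: x=[4.0800 10.8000 13.2800 21.8400] v=[0.4000 -1.0000 1.4000 -0.8000]
Step 2: x=[4.2288 10.4304 13.8032 21.5376] v=[0.7440 -1.8480 2.6160 -1.5120]
Step 3: x=[4.4257 9.9476 14.5009 21.1258] v=[0.9843 -2.4138 3.4883 -2.0589]
Step 4: x=[4.6434 9.4261 15.2814 20.6490] v=[1.0887 -2.6075 3.9026 -2.3839]
Step 5: x=[4.8524 8.9475 16.0424 20.1575] v=[1.0452 -2.3930 3.8051 -2.4574]
Step 6: x=[5.0252 8.5889 16.6842 19.7014] v=[0.8642 -1.7930 3.2091 -2.2804]
Step 7: x=[5.1406 8.4116 17.1229 19.3246] v=[0.5769 -0.8867 2.1935 -1.8838]
Max displacement = 2.1229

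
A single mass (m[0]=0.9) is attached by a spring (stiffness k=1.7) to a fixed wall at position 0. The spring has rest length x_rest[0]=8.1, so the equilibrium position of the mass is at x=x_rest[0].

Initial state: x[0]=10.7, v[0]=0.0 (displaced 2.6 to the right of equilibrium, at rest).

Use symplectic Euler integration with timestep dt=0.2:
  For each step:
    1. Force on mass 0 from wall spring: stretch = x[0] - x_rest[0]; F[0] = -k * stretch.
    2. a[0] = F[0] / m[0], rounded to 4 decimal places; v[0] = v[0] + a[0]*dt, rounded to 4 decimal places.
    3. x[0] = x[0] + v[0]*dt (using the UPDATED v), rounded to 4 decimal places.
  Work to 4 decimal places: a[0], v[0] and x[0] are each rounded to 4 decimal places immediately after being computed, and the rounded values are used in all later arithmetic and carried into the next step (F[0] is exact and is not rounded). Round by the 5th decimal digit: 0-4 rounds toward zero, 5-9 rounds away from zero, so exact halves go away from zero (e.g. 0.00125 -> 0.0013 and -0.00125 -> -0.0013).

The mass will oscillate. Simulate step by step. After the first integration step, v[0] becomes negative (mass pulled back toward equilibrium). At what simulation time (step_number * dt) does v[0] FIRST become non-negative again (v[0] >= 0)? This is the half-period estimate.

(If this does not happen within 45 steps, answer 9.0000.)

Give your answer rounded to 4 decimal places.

Step 0: x=[10.7000] v=[0.0000]
Step 1: x=[10.5036] v=[-0.9822]
Step 2: x=[10.1256] v=[-1.8902]
Step 3: x=[9.5945] v=[-2.6554]
Step 4: x=[8.9505] v=[-3.2200]
Step 5: x=[8.2422] v=[-3.5413]
Step 6: x=[7.5232] v=[-3.5950]
Step 7: x=[6.8478] v=[-3.3771]
Step 8: x=[6.2670] v=[-2.9040]
Step 9: x=[5.8247] v=[-2.2115]
Step 10: x=[5.5543] v=[-1.3519]
Step 11: x=[5.4763] v=[-0.3902]
Step 12: x=[5.5965] v=[0.6010]
First v>=0 after going negative at step 12, time=2.4000

Answer: 2.4000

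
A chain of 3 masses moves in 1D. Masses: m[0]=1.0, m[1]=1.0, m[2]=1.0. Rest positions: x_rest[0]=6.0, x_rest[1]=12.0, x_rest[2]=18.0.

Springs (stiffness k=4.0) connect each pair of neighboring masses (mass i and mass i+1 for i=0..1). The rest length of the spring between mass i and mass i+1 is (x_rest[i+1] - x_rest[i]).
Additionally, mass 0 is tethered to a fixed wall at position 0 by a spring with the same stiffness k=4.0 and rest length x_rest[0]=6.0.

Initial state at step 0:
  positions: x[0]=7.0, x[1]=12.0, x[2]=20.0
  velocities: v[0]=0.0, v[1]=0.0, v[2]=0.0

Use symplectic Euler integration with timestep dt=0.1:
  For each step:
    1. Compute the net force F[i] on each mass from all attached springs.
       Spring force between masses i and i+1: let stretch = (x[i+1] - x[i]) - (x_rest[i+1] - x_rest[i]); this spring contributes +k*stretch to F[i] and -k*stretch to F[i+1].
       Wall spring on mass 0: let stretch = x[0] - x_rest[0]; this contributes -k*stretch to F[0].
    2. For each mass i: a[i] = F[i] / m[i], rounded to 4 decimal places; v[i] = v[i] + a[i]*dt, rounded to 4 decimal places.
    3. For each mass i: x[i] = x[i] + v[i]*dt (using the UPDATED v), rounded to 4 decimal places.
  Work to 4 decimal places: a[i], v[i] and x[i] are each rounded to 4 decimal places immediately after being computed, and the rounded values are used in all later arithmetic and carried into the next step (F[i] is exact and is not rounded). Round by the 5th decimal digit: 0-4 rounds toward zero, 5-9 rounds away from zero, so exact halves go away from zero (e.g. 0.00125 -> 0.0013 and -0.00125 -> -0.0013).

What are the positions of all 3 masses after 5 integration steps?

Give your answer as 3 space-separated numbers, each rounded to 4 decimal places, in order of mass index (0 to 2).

Answer: 6.1508 13.2950 19.0542

Derivation:
Step 0: x=[7.0000 12.0000 20.0000] v=[0.0000 0.0000 0.0000]
Step 1: x=[6.9200 12.1200 19.9200] v=[-0.8000 1.2000 -0.8000]
Step 2: x=[6.7712 12.3440 19.7680] v=[-1.4880 2.2400 -1.5200]
Step 3: x=[6.5745 12.6421 19.5590] v=[-1.9674 2.9805 -2.0896]
Step 4: x=[6.3575 12.9741 19.3134] v=[-2.1702 3.3202 -2.4564]
Step 5: x=[6.1508 13.2950 19.0542] v=[-2.0666 3.2093 -2.5921]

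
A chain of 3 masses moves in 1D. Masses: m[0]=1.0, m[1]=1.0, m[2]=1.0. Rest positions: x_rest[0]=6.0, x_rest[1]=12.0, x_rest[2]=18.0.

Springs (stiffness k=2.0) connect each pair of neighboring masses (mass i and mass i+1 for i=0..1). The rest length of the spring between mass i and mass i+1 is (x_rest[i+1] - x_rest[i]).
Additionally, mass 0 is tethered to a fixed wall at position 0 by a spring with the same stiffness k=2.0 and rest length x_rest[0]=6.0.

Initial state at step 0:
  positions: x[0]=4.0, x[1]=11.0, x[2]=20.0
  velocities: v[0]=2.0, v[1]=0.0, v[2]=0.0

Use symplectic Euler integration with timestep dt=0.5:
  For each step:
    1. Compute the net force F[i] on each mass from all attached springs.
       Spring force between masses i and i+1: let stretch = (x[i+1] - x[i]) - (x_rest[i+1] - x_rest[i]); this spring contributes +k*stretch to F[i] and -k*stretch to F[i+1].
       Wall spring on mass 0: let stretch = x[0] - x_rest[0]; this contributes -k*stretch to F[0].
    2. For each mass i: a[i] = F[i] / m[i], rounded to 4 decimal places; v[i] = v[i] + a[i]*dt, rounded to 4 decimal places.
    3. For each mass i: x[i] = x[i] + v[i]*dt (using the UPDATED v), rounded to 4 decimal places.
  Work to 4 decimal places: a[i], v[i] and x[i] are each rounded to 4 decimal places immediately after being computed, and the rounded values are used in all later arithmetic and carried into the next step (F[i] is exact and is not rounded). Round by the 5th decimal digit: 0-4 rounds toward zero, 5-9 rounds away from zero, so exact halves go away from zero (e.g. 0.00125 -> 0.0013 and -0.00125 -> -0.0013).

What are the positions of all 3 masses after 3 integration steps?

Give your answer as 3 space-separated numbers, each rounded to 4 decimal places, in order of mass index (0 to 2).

Answer: 8.7500 14.1250 16.3750

Derivation:
Step 0: x=[4.0000 11.0000 20.0000] v=[2.0000 0.0000 0.0000]
Step 1: x=[6.5000 12.0000 18.5000] v=[5.0000 2.0000 -3.0000]
Step 2: x=[8.5000 13.5000 16.7500] v=[4.0000 3.0000 -3.5000]
Step 3: x=[8.7500 14.1250 16.3750] v=[0.5000 1.2500 -0.7500]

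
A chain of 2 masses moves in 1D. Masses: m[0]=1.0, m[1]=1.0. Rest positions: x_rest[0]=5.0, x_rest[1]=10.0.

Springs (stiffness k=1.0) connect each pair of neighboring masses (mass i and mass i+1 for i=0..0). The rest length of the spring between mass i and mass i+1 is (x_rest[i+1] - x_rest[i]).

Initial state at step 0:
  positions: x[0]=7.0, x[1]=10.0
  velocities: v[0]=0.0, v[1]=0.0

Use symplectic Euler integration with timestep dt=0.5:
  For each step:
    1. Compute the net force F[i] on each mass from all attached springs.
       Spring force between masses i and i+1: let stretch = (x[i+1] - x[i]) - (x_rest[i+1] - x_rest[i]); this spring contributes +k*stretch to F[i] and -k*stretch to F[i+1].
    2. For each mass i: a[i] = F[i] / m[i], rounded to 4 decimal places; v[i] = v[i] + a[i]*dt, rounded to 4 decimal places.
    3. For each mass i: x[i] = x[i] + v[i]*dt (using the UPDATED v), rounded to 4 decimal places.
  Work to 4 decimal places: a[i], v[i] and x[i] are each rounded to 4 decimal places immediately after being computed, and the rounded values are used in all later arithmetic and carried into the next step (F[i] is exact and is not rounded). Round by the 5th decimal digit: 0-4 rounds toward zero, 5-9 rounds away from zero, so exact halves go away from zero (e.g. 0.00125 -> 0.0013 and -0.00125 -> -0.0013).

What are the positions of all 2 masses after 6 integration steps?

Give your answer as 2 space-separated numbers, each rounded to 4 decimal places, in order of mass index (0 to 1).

Answer: 5.9845 11.0157

Derivation:
Step 0: x=[7.0000 10.0000] v=[0.0000 0.0000]
Step 1: x=[6.5000 10.5000] v=[-1.0000 1.0000]
Step 2: x=[5.7500 11.2500] v=[-1.5000 1.5000]
Step 3: x=[5.1250 11.8750] v=[-1.2500 1.2500]
Step 4: x=[4.9375 12.0625] v=[-0.3750 0.3750]
Step 5: x=[5.2813 11.7188] v=[0.6875 -0.6875]
Step 6: x=[5.9845 11.0157] v=[1.4063 -1.4063]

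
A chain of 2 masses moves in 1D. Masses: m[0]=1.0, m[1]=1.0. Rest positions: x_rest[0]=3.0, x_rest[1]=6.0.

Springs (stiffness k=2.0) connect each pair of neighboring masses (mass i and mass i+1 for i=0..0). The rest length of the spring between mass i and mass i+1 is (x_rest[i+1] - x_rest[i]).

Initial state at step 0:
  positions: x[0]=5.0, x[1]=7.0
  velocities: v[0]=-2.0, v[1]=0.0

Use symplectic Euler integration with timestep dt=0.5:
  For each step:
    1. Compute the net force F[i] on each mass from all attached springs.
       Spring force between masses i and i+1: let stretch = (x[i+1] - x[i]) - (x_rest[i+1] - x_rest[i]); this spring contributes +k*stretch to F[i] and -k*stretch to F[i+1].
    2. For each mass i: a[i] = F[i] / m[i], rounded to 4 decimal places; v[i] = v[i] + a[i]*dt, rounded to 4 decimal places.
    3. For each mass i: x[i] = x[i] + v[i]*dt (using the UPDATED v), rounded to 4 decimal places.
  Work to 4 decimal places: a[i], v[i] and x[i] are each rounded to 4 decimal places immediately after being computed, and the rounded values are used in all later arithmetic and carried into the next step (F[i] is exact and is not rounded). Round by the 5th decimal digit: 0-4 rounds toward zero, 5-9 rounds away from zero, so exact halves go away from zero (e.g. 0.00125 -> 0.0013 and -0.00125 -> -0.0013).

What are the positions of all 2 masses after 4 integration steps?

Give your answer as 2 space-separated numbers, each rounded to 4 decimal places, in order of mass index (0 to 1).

Step 0: x=[5.0000 7.0000] v=[-2.0000 0.0000]
Step 1: x=[3.5000 7.5000] v=[-3.0000 1.0000]
Step 2: x=[2.5000 7.5000] v=[-2.0000 0.0000]
Step 3: x=[2.5000 6.5000] v=[0.0000 -2.0000]
Step 4: x=[3.0000 5.0000] v=[1.0000 -3.0000]

Answer: 3.0000 5.0000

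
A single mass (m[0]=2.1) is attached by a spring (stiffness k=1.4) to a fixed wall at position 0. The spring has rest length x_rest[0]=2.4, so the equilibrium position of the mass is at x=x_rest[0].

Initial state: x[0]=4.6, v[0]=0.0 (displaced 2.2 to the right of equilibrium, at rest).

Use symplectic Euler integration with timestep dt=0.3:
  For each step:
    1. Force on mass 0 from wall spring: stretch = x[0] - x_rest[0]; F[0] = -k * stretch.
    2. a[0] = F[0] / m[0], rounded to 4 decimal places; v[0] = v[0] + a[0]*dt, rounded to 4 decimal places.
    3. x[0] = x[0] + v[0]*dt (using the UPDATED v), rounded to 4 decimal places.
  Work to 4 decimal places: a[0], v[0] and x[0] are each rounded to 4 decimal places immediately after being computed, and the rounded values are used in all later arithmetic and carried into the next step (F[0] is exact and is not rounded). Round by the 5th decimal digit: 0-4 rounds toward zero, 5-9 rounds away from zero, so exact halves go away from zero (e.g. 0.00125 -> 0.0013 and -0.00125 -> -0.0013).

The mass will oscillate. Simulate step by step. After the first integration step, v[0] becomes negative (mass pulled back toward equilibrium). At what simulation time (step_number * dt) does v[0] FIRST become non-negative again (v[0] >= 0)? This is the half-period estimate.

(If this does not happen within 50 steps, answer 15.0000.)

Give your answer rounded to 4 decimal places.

Answer: 3.9000

Derivation:
Step 0: x=[4.6000] v=[0.0000]
Step 1: x=[4.4680] v=[-0.4400]
Step 2: x=[4.2119] v=[-0.8536]
Step 3: x=[3.8471] v=[-1.2160]
Step 4: x=[3.3955] v=[-1.5054]
Step 5: x=[2.8842] v=[-1.7045]
Step 6: x=[2.3438] v=[-1.8013]
Step 7: x=[1.8068] v=[-1.7901]
Step 8: x=[1.3054] v=[-1.6715]
Step 9: x=[0.8696] v=[-1.4526]
Step 10: x=[0.5257] v=[-1.1465]
Step 11: x=[0.2942] v=[-0.7717]
Step 12: x=[0.1891] v=[-0.3505]
Step 13: x=[0.2166] v=[0.0917]
First v>=0 after going negative at step 13, time=3.9000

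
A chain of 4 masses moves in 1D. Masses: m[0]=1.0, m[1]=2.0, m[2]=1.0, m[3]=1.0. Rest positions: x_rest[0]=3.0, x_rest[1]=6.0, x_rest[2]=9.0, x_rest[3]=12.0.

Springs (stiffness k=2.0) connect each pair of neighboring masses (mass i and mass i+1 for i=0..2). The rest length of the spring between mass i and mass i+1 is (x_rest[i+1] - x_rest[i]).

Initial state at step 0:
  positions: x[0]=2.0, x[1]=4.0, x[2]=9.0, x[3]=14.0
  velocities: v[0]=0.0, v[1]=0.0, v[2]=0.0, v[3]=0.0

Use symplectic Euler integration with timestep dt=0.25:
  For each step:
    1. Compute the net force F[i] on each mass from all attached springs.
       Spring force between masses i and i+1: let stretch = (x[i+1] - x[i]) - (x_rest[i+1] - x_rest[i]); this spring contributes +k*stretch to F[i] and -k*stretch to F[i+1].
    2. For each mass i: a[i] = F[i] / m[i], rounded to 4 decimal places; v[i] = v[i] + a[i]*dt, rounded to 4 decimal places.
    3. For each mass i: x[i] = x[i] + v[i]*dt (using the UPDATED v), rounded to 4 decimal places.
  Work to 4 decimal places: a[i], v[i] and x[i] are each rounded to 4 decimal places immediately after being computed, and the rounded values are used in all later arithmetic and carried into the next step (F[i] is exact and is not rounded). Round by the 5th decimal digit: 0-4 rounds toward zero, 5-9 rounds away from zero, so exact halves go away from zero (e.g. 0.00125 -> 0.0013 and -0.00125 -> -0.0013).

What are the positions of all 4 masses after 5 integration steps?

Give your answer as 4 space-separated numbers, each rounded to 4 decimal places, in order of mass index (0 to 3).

Step 0: x=[2.0000 4.0000 9.0000 14.0000] v=[0.0000 0.0000 0.0000 0.0000]
Step 1: x=[1.8750 4.1875 9.0000 13.7500] v=[-0.5000 0.7500 0.0000 -1.0000]
Step 2: x=[1.6641 4.5313 8.9922 13.2813] v=[-0.8438 1.3750 -0.0313 -1.8750]
Step 3: x=[1.4366 4.9747 8.9629 12.6514] v=[-0.9102 1.7734 -0.1172 -2.5196]
Step 4: x=[1.2763 5.4462 8.8961 11.9354] v=[-0.6412 1.8859 -0.2671 -2.8639]
Step 5: x=[1.2622 5.8727 8.7780 11.2145] v=[-0.0563 1.7059 -0.4724 -2.8836]

Answer: 1.2622 5.8727 8.7780 11.2145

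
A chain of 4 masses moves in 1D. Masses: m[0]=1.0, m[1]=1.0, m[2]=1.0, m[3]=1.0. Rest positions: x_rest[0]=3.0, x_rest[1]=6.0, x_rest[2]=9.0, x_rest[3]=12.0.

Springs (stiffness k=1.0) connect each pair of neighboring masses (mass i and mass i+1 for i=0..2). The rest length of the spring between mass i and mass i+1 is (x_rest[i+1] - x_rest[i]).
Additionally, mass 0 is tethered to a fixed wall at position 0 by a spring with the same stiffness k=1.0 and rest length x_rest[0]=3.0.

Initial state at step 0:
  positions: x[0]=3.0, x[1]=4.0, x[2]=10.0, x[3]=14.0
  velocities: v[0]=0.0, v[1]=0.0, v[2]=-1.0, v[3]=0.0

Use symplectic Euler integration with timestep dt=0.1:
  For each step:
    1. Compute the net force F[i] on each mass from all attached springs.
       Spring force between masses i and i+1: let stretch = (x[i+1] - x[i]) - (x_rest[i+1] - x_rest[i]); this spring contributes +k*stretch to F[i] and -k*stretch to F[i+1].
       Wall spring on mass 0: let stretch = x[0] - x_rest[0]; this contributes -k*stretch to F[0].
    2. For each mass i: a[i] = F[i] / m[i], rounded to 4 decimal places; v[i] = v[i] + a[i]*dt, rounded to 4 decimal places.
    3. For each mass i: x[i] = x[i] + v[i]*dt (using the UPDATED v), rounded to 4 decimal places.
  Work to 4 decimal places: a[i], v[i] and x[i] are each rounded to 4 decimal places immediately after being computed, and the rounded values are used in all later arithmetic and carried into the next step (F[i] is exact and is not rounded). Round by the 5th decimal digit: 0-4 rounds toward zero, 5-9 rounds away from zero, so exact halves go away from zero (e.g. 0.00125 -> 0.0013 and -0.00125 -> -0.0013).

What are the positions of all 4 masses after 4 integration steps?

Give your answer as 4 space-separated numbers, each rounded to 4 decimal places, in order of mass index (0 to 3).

Answer: 2.8133 4.4696 9.4314 13.8887

Derivation:
Step 0: x=[3.0000 4.0000 10.0000 14.0000] v=[0.0000 0.0000 -1.0000 0.0000]
Step 1: x=[2.9800 4.0500 9.8800 13.9900] v=[-0.2000 0.5000 -1.2000 -0.1000]
Step 2: x=[2.9409 4.1476 9.7428 13.9689] v=[-0.3910 0.9760 -1.3720 -0.2110]
Step 3: x=[2.8845 4.2891 9.5919 13.9355] v=[-0.5644 1.4149 -1.5089 -0.3336]
Step 4: x=[2.8133 4.4696 9.4314 13.8887] v=[-0.7124 1.8047 -1.6048 -0.4680]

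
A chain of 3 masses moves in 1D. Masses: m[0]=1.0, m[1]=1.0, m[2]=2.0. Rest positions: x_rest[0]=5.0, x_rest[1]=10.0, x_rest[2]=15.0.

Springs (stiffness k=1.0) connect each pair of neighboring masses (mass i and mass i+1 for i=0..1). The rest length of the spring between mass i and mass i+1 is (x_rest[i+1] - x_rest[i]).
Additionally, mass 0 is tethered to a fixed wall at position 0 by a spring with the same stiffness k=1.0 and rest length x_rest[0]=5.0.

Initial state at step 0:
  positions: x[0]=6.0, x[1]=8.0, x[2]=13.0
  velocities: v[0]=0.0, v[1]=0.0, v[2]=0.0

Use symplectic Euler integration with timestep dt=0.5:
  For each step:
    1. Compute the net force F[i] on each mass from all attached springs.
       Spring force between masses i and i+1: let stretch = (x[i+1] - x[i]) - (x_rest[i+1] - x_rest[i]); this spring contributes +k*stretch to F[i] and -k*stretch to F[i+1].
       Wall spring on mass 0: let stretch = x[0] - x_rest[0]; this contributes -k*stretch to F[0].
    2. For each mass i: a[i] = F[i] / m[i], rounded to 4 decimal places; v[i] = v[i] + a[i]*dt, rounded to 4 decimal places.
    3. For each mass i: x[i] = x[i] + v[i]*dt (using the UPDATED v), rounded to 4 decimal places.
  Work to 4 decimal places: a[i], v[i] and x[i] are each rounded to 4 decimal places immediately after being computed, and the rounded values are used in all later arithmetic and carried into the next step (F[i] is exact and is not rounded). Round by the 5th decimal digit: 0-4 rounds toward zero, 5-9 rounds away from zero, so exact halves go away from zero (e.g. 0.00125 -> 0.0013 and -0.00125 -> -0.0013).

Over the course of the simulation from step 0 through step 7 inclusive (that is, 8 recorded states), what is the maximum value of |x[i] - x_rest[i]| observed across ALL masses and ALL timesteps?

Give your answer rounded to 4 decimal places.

Step 0: x=[6.0000 8.0000 13.0000] v=[0.0000 0.0000 0.0000]
Step 1: x=[5.0000 8.7500 13.0000] v=[-2.0000 1.5000 0.0000]
Step 2: x=[3.6875 9.6250 13.0938] v=[-2.6250 1.7500 0.1875]
Step 3: x=[2.9375 9.8829 13.3790] v=[-1.5000 0.5157 0.5703]
Step 4: x=[3.1895 9.2784 13.8522] v=[0.5040 -1.2090 0.9463]
Step 5: x=[4.1664 8.2951 14.3787] v=[1.9537 -1.9666 1.0529]
Step 6: x=[5.1339 7.8005 14.7697] v=[1.9349 -0.9892 0.7820]
Step 7: x=[5.4846 8.3816 14.9146] v=[0.7013 1.1621 0.2897]
Max displacement = 2.1995

Answer: 2.1995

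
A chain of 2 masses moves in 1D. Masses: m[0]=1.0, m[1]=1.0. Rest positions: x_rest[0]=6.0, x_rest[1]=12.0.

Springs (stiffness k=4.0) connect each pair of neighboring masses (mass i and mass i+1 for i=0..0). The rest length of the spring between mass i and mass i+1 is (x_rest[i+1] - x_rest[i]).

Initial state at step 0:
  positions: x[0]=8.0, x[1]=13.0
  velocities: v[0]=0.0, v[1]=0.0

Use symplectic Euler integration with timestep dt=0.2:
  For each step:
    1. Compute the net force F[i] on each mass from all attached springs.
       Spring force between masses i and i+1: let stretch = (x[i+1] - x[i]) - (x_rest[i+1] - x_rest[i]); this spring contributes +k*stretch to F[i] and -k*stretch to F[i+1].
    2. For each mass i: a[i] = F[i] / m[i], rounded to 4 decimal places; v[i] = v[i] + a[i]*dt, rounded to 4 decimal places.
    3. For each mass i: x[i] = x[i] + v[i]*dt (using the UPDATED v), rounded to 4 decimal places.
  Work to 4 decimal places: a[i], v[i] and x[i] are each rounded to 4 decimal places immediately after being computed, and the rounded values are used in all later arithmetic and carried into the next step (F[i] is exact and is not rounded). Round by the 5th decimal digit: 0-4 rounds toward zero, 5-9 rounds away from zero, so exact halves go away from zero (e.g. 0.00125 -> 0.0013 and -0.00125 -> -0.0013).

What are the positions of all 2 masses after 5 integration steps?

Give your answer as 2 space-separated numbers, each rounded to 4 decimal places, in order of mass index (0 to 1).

Answer: 6.9787 14.0213

Derivation:
Step 0: x=[8.0000 13.0000] v=[0.0000 0.0000]
Step 1: x=[7.8400 13.1600] v=[-0.8000 0.8000]
Step 2: x=[7.5712 13.4288] v=[-1.3440 1.3440]
Step 3: x=[7.2796 13.7204] v=[-1.4579 1.4579]
Step 4: x=[7.0585 13.9415] v=[-1.1053 1.1053]
Step 5: x=[6.9787 14.0213] v=[-0.3989 0.3989]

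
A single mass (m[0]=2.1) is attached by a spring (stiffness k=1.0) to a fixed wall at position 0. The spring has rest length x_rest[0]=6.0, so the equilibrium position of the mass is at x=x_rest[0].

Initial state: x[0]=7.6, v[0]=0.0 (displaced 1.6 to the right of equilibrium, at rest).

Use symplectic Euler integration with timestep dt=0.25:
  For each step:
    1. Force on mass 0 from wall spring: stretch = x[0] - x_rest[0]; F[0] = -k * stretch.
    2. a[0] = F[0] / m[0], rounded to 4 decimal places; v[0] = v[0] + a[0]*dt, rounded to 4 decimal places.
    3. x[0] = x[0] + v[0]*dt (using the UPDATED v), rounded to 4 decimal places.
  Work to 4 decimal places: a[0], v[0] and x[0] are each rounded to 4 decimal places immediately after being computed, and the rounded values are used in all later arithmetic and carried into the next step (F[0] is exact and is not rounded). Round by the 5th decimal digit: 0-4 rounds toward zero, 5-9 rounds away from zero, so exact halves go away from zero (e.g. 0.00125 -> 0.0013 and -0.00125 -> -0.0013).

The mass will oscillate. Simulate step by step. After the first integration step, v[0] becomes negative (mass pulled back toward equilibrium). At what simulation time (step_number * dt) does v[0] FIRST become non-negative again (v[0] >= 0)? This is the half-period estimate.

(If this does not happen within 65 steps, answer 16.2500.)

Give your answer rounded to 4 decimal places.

Answer: 4.7500

Derivation:
Step 0: x=[7.6000] v=[0.0000]
Step 1: x=[7.5524] v=[-0.1905]
Step 2: x=[7.4586] v=[-0.3753]
Step 3: x=[7.3214] v=[-0.5490]
Step 4: x=[7.1448] v=[-0.7063]
Step 5: x=[6.9342] v=[-0.8426]
Step 6: x=[6.6958] v=[-0.9538]
Step 7: x=[6.4367] v=[-1.0366]
Step 8: x=[6.1646] v=[-1.0886]
Step 9: x=[5.8876] v=[-1.1082]
Step 10: x=[5.6139] v=[-1.0948]
Step 11: x=[5.3517] v=[-1.0488]
Step 12: x=[5.1088] v=[-0.9716]
Step 13: x=[4.8924] v=[-0.8655]
Step 14: x=[4.7090] v=[-0.7337]
Step 15: x=[4.5640] v=[-0.5800]
Step 16: x=[4.4617] v=[-0.4091]
Step 17: x=[4.4052] v=[-0.2260]
Step 18: x=[4.3962] v=[-0.0362]
Step 19: x=[4.4349] v=[0.1547]
First v>=0 after going negative at step 19, time=4.7500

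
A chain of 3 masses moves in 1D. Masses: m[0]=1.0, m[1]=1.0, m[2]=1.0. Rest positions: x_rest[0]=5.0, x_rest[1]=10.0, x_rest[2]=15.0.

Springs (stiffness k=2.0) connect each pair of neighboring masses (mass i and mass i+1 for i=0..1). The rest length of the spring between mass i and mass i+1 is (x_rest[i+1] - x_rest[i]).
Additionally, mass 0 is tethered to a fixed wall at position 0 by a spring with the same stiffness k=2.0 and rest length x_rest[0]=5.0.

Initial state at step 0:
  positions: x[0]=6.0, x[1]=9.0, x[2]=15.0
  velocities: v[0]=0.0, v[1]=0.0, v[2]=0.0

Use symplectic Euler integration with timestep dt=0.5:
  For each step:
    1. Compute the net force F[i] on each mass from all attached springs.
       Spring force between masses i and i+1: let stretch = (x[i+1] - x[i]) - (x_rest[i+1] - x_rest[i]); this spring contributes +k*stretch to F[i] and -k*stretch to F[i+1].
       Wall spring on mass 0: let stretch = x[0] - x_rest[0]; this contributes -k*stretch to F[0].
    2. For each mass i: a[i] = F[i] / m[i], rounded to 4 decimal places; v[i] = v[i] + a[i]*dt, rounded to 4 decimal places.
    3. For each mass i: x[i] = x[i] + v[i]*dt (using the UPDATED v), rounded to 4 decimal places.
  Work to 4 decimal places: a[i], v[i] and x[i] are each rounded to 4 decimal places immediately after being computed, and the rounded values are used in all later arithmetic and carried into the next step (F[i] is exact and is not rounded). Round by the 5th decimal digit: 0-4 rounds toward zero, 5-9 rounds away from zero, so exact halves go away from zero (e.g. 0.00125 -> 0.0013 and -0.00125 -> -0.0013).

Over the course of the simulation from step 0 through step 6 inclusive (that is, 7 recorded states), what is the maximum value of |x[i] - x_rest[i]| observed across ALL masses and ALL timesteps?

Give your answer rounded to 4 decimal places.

Step 0: x=[6.0000 9.0000 15.0000] v=[0.0000 0.0000 0.0000]
Step 1: x=[4.5000 10.5000 14.5000] v=[-3.0000 3.0000 -1.0000]
Step 2: x=[3.7500 11.0000 14.5000] v=[-1.5000 1.0000 0.0000]
Step 3: x=[4.7500 9.6250 15.2500] v=[2.0000 -2.7500 1.5000]
Step 4: x=[5.8125 8.6250 15.6875] v=[2.1250 -2.0000 0.8750]
Step 5: x=[5.3750 9.7500 15.0938] v=[-0.8750 2.2500 -1.1875]
Step 6: x=[4.4375 11.3594 14.3282] v=[-1.8750 3.2188 -1.5313]
Max displacement = 1.3750

Answer: 1.3750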